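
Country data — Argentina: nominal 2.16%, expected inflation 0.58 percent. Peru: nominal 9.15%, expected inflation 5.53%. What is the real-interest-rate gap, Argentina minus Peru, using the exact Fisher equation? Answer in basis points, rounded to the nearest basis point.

Argentina: (1 + 0.0216)/(1 + 0.0058) − 1 = 1.5709%
Peru: (1 + 0.0915)/(1 + 0.0553) − 1 = 3.4303%
Differential = 1.5709% − 3.4303% = -1.8594% → -186 basis points.

-186 basis points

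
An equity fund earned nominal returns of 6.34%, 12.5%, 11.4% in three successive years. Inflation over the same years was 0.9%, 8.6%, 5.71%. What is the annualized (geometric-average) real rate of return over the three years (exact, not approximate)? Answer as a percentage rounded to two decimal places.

Compound the nominal returns: 1.0634 × 1.1250 × 1.1140 = 1.3327060500.
Compound inflation: 1.0090 × 1.0860 × 1.0571 = 1.1583426954.
Deflate: 1.3327060500 / 1.1583426954 = 1.1505282981.
Annualized real rate = 1.1505282981^(1/3) − 1 = 4.784996% → 4.78%.

4.78%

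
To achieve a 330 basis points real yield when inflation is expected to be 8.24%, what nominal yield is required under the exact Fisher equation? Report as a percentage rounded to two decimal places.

11.81%

(1 + i) = (1 + r)(1 + π) = 1.03300 × 1.08240 = 1.1181192
i = 1.1181192 − 1, so the required nominal rate is 11.81%.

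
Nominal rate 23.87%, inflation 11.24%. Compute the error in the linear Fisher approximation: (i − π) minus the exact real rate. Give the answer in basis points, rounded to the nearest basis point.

Approximate: r ≈ 23.870% − 11.240% = 12.6300%
Exact: (1 + 0.2387)/(1 + 0.1124) − 1 = 11.3538%
Error = 12.6300% − 11.3538% = 1.2762% → 128 basis points.

128 basis points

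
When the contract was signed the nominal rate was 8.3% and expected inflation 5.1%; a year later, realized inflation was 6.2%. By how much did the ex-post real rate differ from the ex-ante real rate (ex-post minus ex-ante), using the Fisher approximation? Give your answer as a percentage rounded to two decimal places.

-1.10%

Ex-ante: 8.3% − 5.1% = 3.200%
Ex-post: 8.3% − 6.2% = 2.100%
Difference (ex-post − ex-ante) = -1.1000% → -1.10%.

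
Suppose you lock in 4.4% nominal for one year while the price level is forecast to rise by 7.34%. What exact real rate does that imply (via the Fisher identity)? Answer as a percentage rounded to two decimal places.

By the Fisher identity, 1 + r = (1 + i)/(1 + π).
1 + r = 1.04400 / 1.07340 = 0.972610
r = 0.972610 − 1 = -2.7390%, i.e. -2.74%.

-2.74%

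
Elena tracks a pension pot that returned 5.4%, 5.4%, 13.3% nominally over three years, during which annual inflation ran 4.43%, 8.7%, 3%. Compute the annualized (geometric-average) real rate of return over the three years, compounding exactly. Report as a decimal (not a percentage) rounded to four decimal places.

0.0249

Nominal growth factor = 1.0540 × 1.0540 × 1.1330 = 1.25866783
Price-level growth factor = 1.0443 × 1.0870 × 1.0300 = 1.16920872
Real growth factor = 1.25866783 / 1.16920872 = 1.07651252
Annualized real rate = 1.07651252^(1/3) − 1 = 2.4880% → 0.0249.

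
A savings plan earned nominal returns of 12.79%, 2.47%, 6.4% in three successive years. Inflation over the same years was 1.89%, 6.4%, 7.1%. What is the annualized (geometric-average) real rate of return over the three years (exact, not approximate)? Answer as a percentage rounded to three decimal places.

1.933%

Nominal growth factor = 1.1279 × 1.0247 × 1.0640 = 1.22972771
Price-level growth factor = 1.0189 × 1.0640 × 1.0710 = 1.16108138
Real growth factor = 1.22972771 / 1.16108138 = 1.05912276
Annualized real rate = 1.05912276^(1/3) − 1 = 1.9331% → 1.933%.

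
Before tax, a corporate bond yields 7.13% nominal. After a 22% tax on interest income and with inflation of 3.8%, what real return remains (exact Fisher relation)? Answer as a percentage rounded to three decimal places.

After-tax nominal return = 7.13% × (1 − 0.22) = 5.5614%.
1 + r = 1.055614 / 1.03800 = 1.016969
After-tax real rate = 1.016969 − 1 → 1.697%.

1.697%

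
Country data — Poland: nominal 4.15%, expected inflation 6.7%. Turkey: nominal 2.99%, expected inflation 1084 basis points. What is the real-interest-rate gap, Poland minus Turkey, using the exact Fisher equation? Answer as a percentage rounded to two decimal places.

4.69%

Poland: (1 + 0.0415)/(1 + 0.0670) − 1 = -2.3899%
Turkey: (1 + 0.0299)/(1 + 0.1084) − 1 = -7.0823%
Differential = -2.3899% − (-7.0823%) = 4.6924% → 4.69%.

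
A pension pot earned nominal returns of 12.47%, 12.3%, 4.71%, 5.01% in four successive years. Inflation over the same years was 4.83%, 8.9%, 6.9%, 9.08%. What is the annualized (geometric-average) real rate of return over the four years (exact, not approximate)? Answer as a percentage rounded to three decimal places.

1.065%

Nominal growth factor = 1.1247 × 1.1230 × 1.0471 × 1.0501 = 1.38878581
Price-level growth factor = 1.0483 × 1.0890 × 1.0690 × 1.0908 = 1.33117852
Real growth factor = 1.38878581 / 1.33117852 = 1.04327541
Annualized real rate = 1.04327541^(1/4) − 1 = 1.0648% → 1.065%.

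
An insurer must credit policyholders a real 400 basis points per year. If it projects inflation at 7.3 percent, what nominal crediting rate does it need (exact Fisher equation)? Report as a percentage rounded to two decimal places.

11.59%

(1 + i) = (1 + r)(1 + π) = 1.04000 × 1.07300 = 1.11592
i = 1.11592 − 1, so the required nominal rate is 11.59%.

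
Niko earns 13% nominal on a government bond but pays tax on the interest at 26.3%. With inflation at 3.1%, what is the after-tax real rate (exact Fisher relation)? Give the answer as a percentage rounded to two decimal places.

6.29%

After-tax nominal return = 13% × (1 − 0.263) = 9.5810%.
1 + r = 1.09581 / 1.03100 = 1.062861
After-tax real rate = 1.062861 − 1 → 6.29%.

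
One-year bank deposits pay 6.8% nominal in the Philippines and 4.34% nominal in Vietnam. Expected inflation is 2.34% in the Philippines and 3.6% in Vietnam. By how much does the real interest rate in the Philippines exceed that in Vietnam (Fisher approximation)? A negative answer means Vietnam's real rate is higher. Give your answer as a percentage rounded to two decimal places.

3.72%

The Philippines: 6.8% − 2.34% = 4.460%
Vietnam: 4.34% − 3.6% = 0.740%
Differential = 3.720% → 3.72%.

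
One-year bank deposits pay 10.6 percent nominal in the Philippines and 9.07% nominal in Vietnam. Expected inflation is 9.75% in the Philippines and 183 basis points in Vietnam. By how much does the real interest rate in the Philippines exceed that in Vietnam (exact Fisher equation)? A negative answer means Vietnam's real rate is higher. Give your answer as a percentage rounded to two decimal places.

-6.34%

The Philippines: (1 + 0.1060)/(1 + 0.0975) − 1 = 0.7745%
Vietnam: (1 + 0.0907)/(1 + 0.0183) − 1 = 7.1099%
Differential = 0.7745% − 7.1099% = -6.3354% → -6.34%.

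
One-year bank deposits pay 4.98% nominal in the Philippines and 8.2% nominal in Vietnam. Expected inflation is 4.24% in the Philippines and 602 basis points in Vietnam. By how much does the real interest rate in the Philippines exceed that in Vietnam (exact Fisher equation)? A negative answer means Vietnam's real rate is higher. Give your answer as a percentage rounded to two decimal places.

The Philippines: (1 + 0.0498)/(1 + 0.0424) − 1 = 0.7099%
Vietnam: (1 + 0.0820)/(1 + 0.0602) − 1 = 2.0562%
Differential = 0.7099% − 2.0562% = -1.3463% → -1.35%.

-1.35%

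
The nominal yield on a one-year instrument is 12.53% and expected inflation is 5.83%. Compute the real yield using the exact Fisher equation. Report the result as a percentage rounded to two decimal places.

6.33%

By the Fisher relation, 1 + r = (1 + i)/(1 + π).
1 + r = 1.12530 / 1.05830 = 1.063309
r = 1.063309 − 1 = 6.3309%, i.e. 6.33%.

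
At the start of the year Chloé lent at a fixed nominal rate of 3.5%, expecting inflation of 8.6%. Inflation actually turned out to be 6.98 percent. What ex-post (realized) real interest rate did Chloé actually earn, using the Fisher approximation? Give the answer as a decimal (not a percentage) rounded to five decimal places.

Ex-post: 3.5% − 6.98% = -3.480%
So the realized real rate is -0.03480.

-0.03480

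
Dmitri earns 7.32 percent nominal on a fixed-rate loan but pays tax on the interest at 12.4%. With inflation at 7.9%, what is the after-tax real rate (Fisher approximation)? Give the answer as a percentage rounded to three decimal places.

-1.488%

After-tax nominal return = 7.32% × (1 − 0.124) = 6.41232%.
r ≈ 6.41232% − 7.9% → -1.488%.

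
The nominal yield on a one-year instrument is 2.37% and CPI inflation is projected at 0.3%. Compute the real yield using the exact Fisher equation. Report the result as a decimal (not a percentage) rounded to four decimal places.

0.0206

By the Fisher identity, 1 + r = (1 + i)/(1 + π).
1 + r = 1.02370 / 1.00300 = 1.020638
r = 1.020638 − 1 = 2.0638%, i.e. 0.0206.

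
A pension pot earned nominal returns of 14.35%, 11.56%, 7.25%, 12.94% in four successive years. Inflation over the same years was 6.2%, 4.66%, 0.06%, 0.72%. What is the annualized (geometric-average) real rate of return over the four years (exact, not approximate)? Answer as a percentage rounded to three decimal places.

8.374%

Nominal growth factor = 1.1435 × 1.1156 × 1.0725 × 1.1294 = 1.545218001
Price-level growth factor = 1.0620 × 1.0466 × 1.0006 × 1.0072 = 1.120163617
Real growth factor = 1.545218001 / 1.120163617 = 1.379457409
Annualized real rate = 1.379457409^(1/4) − 1 = 8.37449% → 8.374%.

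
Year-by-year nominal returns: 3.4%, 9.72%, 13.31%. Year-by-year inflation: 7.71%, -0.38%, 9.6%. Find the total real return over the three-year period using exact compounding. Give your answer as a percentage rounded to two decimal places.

9.31%

Compound the nominal returns: 1.0340 × 1.0972 × 1.1331 = 1.285507.
Compound inflation: 1.0771 × 0.9962 × 1.0960 = 1.176016.
Deflate: 1.285507 / 1.176016 = 1.093104.
Total real return = 1.093104 − 1 → 9.31%.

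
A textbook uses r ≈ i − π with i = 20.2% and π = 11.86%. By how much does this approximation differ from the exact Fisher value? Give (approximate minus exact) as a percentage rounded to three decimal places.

0.884%

Approximate: r ≈ 20.200% − 11.860% = 8.3400%
Exact: (1 + 0.2020)/(1 + 0.1186) − 1 = 7.4557%
Error = 8.3400% − 7.4557% = 0.8843% → 0.884%.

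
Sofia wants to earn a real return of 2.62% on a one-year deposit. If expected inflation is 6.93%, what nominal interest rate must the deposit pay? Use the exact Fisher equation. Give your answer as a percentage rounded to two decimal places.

9.73%

(1 + i) = (1 + r)(1 + π) = 1.02620 × 1.06930 = 1.09731566
i = 1.09731566 − 1, so the required nominal rate is 9.73%.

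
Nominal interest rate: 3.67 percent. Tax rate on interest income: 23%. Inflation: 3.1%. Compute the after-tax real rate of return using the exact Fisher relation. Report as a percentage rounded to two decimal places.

-0.27%

After-tax nominal return = 3.67% × (1 − 0.23) = 2.8259%.
1 + r = 1.028259 / 1.03100 = 0.997341
After-tax real rate = 0.997341 − 1 → -0.27%.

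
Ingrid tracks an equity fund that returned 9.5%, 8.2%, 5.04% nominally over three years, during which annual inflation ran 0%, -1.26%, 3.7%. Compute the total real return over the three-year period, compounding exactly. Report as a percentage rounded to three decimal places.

21.541%

Nominal growth factor = 1.0950 × 1.0820 × 1.0504 = 1.244503
Price-level growth factor = 1.0000 × 0.9874 × 1.0370 = 1.023934
Real growth factor = 1.244503 / 1.023934 = 1.215414
Total real return = 1.215414 − 1 → 21.541%.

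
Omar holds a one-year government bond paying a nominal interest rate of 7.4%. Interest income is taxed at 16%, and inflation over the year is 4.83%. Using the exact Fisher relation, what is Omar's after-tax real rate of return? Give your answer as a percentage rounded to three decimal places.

After-tax nominal return = 7.4% × (1 − 0.16) = 6.2160%.
1 + r = 1.06216 / 1.04830 = 1.013221
After-tax real rate = 1.013221 − 1 → 1.322%.

1.322%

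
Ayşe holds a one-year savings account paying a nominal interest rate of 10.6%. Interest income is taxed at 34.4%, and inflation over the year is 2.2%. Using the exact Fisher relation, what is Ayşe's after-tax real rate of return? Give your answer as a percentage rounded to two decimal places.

4.65%

After-tax nominal return = 10.6% × (1 − 0.344) = 6.9536%.
1 + r = 1.069536 / 1.02200 = 1.046513
After-tax real rate = 1.046513 − 1 → 4.65%.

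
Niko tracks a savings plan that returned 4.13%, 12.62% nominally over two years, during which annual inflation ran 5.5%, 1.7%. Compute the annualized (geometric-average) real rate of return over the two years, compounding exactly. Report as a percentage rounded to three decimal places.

Nominal growth factor = 1.0413 × 1.1262 = 1.17271206
Price-level growth factor = 1.0550 × 1.0170 = 1.07293500
Real growth factor = 1.17271206 / 1.07293500 = 1.09299451
Annualized real rate = 1.09299451^(1/2) − 1 = 4.5464% → 4.546%.

4.546%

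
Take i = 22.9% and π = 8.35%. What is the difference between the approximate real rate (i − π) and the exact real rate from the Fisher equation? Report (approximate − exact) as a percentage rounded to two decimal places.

1.12%

Approximate: r ≈ 22.900% − 8.350% = 14.5500%
Exact: (1 + 0.2290)/(1 + 0.0835) − 1 = 13.4287%
Error = 14.5500% − 13.4287% = 1.1213% → 1.12%.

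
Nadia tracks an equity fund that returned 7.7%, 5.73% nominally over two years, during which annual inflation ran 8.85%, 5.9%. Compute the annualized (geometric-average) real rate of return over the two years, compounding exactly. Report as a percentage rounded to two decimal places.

Nominal growth factor = 1.0770 × 1.0573 = 1.13871210
Price-level growth factor = 1.0885 × 1.0590 = 1.15272150
Real growth factor = 1.13871210 / 1.15272150 = 0.98784667
Annualized real rate = 0.98784667^(1/2) − 1 = -0.6095% → -0.61%.

-0.61%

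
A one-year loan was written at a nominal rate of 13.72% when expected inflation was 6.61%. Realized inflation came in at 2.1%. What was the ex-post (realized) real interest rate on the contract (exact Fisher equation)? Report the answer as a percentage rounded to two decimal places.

11.38%

Ex-post: (1 + 0.1372)/(1 + 0.0210) − 1 = 11.3810%
So the realized real rate is 11.38%.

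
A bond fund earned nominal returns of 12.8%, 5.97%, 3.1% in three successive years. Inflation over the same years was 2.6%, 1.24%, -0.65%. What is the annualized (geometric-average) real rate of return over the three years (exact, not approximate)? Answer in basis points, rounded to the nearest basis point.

Nominal growth factor = 1.1280 × 1.0597 × 1.0310 = 1.23239719
Price-level growth factor = 1.0260 × 1.0124 × 0.9935 = 1.03197070
Real growth factor = 1.23239719 / 1.03197070 = 1.19421722
Annualized real rate = 1.19421722^(1/3) − 1 = 6.0949% → 609 basis points.

609 basis points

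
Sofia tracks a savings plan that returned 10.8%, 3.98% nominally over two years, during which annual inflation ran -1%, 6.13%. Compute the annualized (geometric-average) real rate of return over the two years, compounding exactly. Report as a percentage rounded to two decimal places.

Nominal growth factor = 1.1080 × 1.0398 = 1.15209840
Price-level growth factor = 0.9900 × 1.0613 = 1.05068700
Real growth factor = 1.15209840 / 1.05068700 = 1.09651913
Annualized real rate = 1.09651913^(1/2) − 1 = 4.7148% → 4.71%.

4.71%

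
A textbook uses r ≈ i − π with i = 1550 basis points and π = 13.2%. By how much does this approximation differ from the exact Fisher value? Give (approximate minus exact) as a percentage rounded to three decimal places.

0.268%

Approximate: r ≈ 15.500% − 13.200% = 2.3000%
Exact: (1 + 0.1550)/(1 + 0.1320) − 1 = 2.0318%
Error = 2.3000% − 2.0318% = 0.2682% → 0.268%.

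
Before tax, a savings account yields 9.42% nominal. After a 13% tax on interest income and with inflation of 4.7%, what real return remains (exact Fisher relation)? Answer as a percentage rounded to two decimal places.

3.34%

After-tax nominal return = 9.42% × (1 − 0.13) = 8.1954%.
1 + r = 1.081954 / 1.04700 = 1.033385
After-tax real rate = 1.033385 − 1 → 3.34%.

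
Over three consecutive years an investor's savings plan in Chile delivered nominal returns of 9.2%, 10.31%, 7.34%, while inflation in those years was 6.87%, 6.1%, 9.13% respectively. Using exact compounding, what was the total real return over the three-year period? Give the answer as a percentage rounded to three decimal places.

4.492%

Compound the nominal returns: 1.0920 × 1.1031 × 1.0734 = 1.293002.
Compound inflation: 1.0687 × 1.0610 × 1.0913 = 1.237415.
Deflate: 1.293002 / 1.237415 = 1.044922.
Total real return = 1.044922 − 1 → 4.492%.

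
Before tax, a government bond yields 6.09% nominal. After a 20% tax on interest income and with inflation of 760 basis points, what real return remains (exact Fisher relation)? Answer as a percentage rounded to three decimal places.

After-tax nominal return = 6.09% × (1 − 0.2) = 4.8720%.
1 + r = 1.04872 / 1.07600 = 0.974647
After-tax real rate = 0.974647 − 1 → -2.535%.

-2.535%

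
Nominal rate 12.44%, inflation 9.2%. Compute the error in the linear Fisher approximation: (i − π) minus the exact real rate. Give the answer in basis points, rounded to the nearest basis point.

27 basis points

Approximate: r ≈ 12.440% − 9.200% = 3.2400%
Exact: (1 + 0.1244)/(1 + 0.0920) − 1 = 2.9670%
Error = 3.2400% − 2.9670% = 0.2730% → 27 basis points.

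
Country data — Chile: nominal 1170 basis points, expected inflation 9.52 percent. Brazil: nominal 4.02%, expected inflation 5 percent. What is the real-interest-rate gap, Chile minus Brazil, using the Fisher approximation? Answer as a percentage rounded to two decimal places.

3.16%

Chile: 11.7% − 9.52% = 2.180%
Brazil: 4.02% − 5% = -0.980%
Differential = 3.160% → 3.16%.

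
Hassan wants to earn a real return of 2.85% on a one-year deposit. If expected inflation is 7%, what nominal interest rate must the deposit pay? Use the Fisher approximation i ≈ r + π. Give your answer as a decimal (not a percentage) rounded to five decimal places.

i ≈ r + π = 2.85% + 7% = 0.09850.

0.09850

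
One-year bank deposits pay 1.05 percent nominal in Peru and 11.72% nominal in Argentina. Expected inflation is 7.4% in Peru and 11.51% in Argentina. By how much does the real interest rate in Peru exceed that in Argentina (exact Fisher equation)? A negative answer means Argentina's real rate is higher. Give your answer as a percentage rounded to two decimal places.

Peru: (1 + 0.0105)/(1 + 0.0740) − 1 = -5.9125%
Argentina: (1 + 0.1172)/(1 + 0.1151) − 1 = 0.1883%
Differential = -5.9125% − 0.1883% = -6.1008% → -6.10%.

-6.10%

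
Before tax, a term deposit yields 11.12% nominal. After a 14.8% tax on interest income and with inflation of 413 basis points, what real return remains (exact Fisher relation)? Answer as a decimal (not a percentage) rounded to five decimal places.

After-tax nominal return = 11.12% × (1 − 0.148) = 9.47424%.
1 + r = 1.0947424 / 1.04130 = 1.051323
After-tax real rate = 1.051323 − 1 → 0.05132.

0.05132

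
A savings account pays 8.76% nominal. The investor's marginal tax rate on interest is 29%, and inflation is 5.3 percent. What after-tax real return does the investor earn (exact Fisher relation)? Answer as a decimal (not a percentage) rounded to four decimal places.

After-tax nominal return = 8.76% × (1 − 0.29) = 6.2196%.
1 + r = 1.062196 / 1.05300 = 1.008733
After-tax real rate = 1.008733 − 1 → 0.0087.

0.0087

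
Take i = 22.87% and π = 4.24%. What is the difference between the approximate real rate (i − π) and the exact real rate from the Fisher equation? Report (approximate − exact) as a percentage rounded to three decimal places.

Approximate: r ≈ 22.870% − 4.240% = 18.6300%
Exact: (1 + 0.2287)/(1 + 0.0424) − 1 = 17.8722%
Error = 18.6300% − 17.8722% = 0.7578% → 0.758%.

0.758%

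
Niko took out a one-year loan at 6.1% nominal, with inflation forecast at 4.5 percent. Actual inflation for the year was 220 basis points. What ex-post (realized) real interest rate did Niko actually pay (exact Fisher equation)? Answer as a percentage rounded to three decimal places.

3.816%

Ex-post: (1 + 0.0610)/(1 + 0.0220) − 1 = 3.8160%
So the realized real rate is 3.816%.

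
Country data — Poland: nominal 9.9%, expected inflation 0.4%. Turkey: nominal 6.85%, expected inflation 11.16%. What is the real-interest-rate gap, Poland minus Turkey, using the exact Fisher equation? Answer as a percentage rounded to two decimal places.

13.34%

Poland: (1 + 0.0990)/(1 + 0.0040) − 1 = 9.4622%
Turkey: (1 + 0.0685)/(1 + 0.1116) − 1 = -3.8773%
Differential = 9.4622% − (-3.8773%) = 13.3394% → 13.34%.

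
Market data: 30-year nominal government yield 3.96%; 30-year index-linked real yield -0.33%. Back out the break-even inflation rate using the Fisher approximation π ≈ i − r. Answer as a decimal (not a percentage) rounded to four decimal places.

π ≈ i − r = 3.96% − (-0.33%) → 0.0429.

0.0429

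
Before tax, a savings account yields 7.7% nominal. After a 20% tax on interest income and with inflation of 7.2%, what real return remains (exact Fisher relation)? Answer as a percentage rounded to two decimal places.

-0.97%

After-tax nominal return = 7.7% × (1 − 0.2) = 6.1600%.
1 + r = 1.06160 / 1.07200 = 0.990299
After-tax real rate = 0.990299 − 1 → -0.97%.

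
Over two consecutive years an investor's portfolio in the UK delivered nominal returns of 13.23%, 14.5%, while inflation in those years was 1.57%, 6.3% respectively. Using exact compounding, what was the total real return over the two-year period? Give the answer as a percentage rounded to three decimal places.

Compound the nominal returns: 1.1323 × 1.1450 = 1.296484.
Compound inflation: 1.0157 × 1.0630 = 1.079689.
Deflate: 1.296484 / 1.079689 = 1.200793.
Total real return = 1.200793 − 1 → 20.079%.

20.079%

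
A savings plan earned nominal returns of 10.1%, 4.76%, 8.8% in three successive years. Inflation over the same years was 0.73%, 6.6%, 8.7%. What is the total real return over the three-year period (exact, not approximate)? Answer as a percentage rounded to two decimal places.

7.51%

Compound the nominal returns: 1.1010 × 1.0476 × 1.0880 = 1.254907.
Compound inflation: 1.0073 × 1.0660 × 1.0870 = 1.167201.
Deflate: 1.254907 / 1.167201 = 1.075143.
Total real return = 1.075143 − 1 → 7.51%.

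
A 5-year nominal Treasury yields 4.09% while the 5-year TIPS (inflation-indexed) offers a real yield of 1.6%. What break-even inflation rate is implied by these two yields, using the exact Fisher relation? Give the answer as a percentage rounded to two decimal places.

(1 + π) = (1 + i)/(1 + r) = 1.04090 / 1.01600 = 1.024508
Break-even inflation = 1.024508 − 1 → 2.45%.

2.45%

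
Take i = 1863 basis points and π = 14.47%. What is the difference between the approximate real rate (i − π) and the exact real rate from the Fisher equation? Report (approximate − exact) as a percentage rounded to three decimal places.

Approximate: r ≈ 18.630% − 14.470% = 4.1600%
Exact: (1 + 0.1863)/(1 + 0.1447) − 1 = 3.6341%
Error = 4.1600% − 3.6341% = 0.5259% → 0.526%.

0.526%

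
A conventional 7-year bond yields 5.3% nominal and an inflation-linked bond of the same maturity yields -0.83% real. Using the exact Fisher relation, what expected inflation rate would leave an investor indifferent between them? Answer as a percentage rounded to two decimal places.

6.18%

(1 + π) = (1 + i)/(1 + r) = 1.05300 / 0.99170 = 1.061813
Break-even inflation = 1.061813 − 1 → 6.18%.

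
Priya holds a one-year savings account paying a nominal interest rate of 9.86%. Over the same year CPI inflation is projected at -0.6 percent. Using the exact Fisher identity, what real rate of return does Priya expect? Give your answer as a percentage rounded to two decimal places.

10.52%

1 + r = 1.09860 / 0.99400 = 1.105231
r = 1.105231 − 1 = 10.5231%, i.e. 10.52%.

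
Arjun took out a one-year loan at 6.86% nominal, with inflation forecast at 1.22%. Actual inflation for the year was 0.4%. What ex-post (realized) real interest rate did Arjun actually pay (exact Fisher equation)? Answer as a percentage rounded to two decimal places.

6.43%

Ex-post: (1 + 0.0686)/(1 + 0.0040) − 1 = 6.4343%
So the realized real rate is 6.43%.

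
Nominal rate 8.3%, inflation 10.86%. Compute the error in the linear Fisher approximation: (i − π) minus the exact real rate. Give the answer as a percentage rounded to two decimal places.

Approximate: r ≈ 8.300% − 10.860% = -2.5600%
Exact: (1 + 0.0830)/(1 + 0.1086) − 1 = -2.3092%
Error = -2.5600% − (-2.3092%) = -0.2508% → -0.25%.

-0.25%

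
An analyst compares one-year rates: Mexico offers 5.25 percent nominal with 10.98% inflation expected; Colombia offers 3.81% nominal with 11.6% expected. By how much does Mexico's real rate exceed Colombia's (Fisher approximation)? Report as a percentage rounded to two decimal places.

Mexico: 5.25% − 10.98% = -5.730%
Colombia: 3.81% − 11.6% = -7.790%
Differential = 2.060% → 2.06%.

2.06%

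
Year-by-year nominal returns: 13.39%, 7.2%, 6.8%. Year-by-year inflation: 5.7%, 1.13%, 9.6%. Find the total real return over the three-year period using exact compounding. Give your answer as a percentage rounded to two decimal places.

10.81%

Compound the nominal returns: 1.1339 × 1.0720 × 1.0680 = 1.298198.
Compound inflation: 1.0570 × 1.0113 × 1.0960 = 1.171563.
Deflate: 1.298198 / 1.171563 = 1.108091.
Total real return = 1.108091 − 1 → 10.81%.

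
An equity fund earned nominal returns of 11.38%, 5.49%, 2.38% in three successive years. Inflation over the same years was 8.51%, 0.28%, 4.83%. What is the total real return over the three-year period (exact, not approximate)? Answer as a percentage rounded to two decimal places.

5.45%

Compound the nominal returns: 1.1138 × 1.0549 × 1.0238 = 1.202911.
Compound inflation: 1.0851 × 1.0028 × 1.0483 = 1.140695.
Deflate: 1.202911 / 1.140695 = 1.054542.
Total real return = 1.054542 − 1 → 5.45%.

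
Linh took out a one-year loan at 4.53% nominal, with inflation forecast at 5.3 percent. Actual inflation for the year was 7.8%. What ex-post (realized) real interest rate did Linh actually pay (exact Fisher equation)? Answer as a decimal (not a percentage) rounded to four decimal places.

-0.0303

Ex-post: (1 + 0.0453)/(1 + 0.0780) − 1 = -3.0334%
So the realized real rate is -0.0303.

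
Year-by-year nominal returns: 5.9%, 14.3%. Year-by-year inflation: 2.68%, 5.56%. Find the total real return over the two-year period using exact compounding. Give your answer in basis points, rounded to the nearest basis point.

1168 basis points

Nominal growth factor = 1.0590 × 1.1430 = 1.210437
Price-level growth factor = 1.0268 × 1.0556 = 1.083890
Real growth factor = 1.210437 / 1.083890 = 1.116753
Total real return = 1.116753 − 1 → 1168 basis points.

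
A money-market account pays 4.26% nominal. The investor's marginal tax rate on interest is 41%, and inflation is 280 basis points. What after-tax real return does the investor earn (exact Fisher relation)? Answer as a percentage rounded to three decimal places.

After-tax nominal return = 4.26% × (1 − 0.41) = 2.5134%.
1 + r = 1.025134 / 1.02800 = 0.997212
After-tax real rate = 0.997212 − 1 → -0.279%.

-0.279%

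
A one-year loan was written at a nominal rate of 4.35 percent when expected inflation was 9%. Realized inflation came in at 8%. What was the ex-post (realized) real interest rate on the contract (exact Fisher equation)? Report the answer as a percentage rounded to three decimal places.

-3.380%

Ex-post: (1 + 0.0435)/(1 + 0.0800) − 1 = -3.3796%
So the realized real rate is -3.380%.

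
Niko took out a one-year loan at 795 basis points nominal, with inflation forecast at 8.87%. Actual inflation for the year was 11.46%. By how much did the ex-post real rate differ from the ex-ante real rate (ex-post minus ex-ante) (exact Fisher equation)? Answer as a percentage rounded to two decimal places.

-2.30%

Ex-ante: (1 + 0.0795)/(1 + 0.0887) − 1 = -0.8450%
Ex-post: (1 + 0.0795)/(1 + 0.1146) − 1 = -3.1491%
Difference (ex-post − ex-ante) = -2.3041% → -2.30%.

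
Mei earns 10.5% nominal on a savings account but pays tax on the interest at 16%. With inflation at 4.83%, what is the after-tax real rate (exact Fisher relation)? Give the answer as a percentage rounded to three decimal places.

3.806%

After-tax nominal return = 10.5% × (1 − 0.16) = 8.8200%.
1 + r = 1.08820 / 1.04830 = 1.038062
After-tax real rate = 1.038062 − 1 → 3.806%.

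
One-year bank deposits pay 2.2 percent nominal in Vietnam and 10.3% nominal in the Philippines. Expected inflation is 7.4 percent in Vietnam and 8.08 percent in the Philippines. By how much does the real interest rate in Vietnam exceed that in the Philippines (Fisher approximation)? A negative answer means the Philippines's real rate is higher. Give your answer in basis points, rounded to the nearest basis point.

-742 basis points

Vietnam: 2.2% − 7.4% = -5.200%
The Philippines: 10.3% − 8.08% = 2.220%
Differential = -7.420% → -742 basis points.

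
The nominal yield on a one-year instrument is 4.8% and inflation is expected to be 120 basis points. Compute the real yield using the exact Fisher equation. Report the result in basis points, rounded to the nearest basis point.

356 basis points

By the Fisher relation, 1 + r = (1 + i)/(1 + π).
1 + r = 1.04800 / 1.01200 = 1.035573
r = 1.035573 − 1 = 3.5573%, i.e. 356 basis points.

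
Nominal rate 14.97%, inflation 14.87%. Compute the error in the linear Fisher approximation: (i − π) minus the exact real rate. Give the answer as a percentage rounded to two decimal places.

0.01%

Approximate: r ≈ 14.970% − 14.870% = 0.1000%
Exact: (1 + 0.1497)/(1 + 0.1487) − 1 = 0.0871%
Error = 0.1000% − 0.0871% = 0.0129% → 0.01%.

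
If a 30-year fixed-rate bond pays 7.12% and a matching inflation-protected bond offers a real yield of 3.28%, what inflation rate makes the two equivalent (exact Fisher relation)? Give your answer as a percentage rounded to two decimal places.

3.72%

(1 + π) = (1 + i)/(1 + r) = 1.07120 / 1.03280 = 1.037180
Break-even inflation = 1.037180 − 1 → 3.72%.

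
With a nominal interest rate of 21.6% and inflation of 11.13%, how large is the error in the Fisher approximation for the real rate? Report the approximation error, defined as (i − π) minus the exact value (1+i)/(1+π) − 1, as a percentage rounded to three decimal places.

1.049%

Approximate: r ≈ 21.600% − 11.130% = 10.4700%
Exact: (1 + 0.2160)/(1 + 0.1113) − 1 = 9.4214%
Error = 10.4700% − 9.4214% = 1.0486% → 1.049%.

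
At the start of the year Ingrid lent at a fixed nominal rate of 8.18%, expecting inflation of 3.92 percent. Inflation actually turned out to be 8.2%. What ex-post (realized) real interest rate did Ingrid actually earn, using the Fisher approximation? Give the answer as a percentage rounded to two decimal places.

Ex-post: 8.18% − 8.2% = -0.020%
So the realized real rate is -0.02%.

-0.02%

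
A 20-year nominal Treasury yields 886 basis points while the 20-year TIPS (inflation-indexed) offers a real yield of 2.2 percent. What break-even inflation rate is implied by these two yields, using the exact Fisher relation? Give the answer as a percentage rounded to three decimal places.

6.517%

(1 + π) = (1 + i)/(1 + r) = 1.08860 / 1.02200 = 1.065166
Break-even inflation = 1.065166 − 1 → 6.517%.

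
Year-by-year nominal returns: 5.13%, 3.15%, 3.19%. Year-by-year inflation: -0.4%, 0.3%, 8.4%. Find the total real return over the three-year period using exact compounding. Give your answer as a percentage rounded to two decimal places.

3.33%

Nominal growth factor = 1.0513 × 1.0315 × 1.0319 = 1.119009
Price-level growth factor = 0.9960 × 1.0030 × 1.0840 = 1.082903
Real growth factor = 1.119009 / 1.082903 = 1.033342
Total real return = 1.033342 − 1 → 3.33%.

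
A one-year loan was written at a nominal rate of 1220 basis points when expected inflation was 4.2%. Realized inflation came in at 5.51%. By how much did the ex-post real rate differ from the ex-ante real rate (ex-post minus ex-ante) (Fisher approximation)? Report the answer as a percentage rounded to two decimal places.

-1.31%

Ex-ante: 12.2% − 4.2% = 8.000%
Ex-post: 12.2% − 5.51% = 6.690%
Difference (ex-post − ex-ante) = -1.3100% → -1.31%.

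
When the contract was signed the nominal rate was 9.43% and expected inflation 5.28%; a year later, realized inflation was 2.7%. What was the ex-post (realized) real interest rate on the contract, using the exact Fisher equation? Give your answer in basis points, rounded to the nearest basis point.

Ex-post: (1 + 0.0943)/(1 + 0.0270) − 1 = 6.5531%
So the realized real rate is 655 basis points.

655 basis points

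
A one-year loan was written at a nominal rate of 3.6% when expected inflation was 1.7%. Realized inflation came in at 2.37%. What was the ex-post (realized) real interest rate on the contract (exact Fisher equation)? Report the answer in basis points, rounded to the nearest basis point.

120 basis points

Ex-post: (1 + 0.0360)/(1 + 0.0237) − 1 = 1.2015%
So the realized real rate is 120 basis points.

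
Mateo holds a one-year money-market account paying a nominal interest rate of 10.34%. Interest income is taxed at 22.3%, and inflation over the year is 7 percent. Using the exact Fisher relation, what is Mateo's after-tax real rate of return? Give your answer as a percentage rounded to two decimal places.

0.97%

After-tax nominal return = 10.34% × (1 − 0.223) = 8.03418%.
1 + r = 1.0803418 / 1.07000 = 1.009665
After-tax real rate = 1.009665 − 1 → 0.97%.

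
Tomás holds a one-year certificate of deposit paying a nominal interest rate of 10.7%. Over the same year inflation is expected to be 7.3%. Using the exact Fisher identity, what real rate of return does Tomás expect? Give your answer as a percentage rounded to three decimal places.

By the Fisher identity, 1 + r = (1 + i)/(1 + π).
1 + r = 1.10700 / 1.07300 = 1.031687
r = 1.031687 − 1 = 3.1687%, i.e. 3.169%.

3.169%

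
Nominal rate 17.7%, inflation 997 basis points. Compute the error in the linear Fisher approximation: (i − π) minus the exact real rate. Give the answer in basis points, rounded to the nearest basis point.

Approximate: r ≈ 17.700% − 9.970% = 7.7300%
Exact: (1 + 0.1770)/(1 + 0.0997) − 1 = 7.0292%
Error = 7.7300% − 7.0292% = 0.7008% → 70 basis points.

70 basis points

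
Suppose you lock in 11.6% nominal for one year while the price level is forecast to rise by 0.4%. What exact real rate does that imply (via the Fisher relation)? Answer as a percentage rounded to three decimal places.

By the Fisher relation, 1 + r = (1 + i)/(1 + π).
1 + r = 1.11600 / 1.00400 = 1.111554
r = 1.111554 − 1 = 11.1554%, i.e. 11.155%.

11.155%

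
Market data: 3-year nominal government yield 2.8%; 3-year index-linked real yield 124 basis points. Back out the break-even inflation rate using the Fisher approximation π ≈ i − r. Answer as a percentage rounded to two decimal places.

1.56%

π ≈ i − r = 2.8% − 1.24% → 1.56%.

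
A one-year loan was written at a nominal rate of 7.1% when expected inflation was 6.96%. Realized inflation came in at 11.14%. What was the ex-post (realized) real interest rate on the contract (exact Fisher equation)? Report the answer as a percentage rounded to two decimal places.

Ex-post: (1 + 0.0710)/(1 + 0.1114) − 1 = -3.6351%
So the realized real rate is -3.64%.

-3.64%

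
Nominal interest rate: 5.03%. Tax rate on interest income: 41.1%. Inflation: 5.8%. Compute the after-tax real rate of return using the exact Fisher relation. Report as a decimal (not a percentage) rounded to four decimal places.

-0.0268

After-tax nominal return = 5.03% × (1 − 0.411) = 2.96267%.
1 + r = 1.0296267 / 1.05800 = 0.973182
After-tax real rate = 0.973182 − 1 → -0.0268.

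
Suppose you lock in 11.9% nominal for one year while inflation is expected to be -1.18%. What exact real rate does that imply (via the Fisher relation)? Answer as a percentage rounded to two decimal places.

1 + r = 1.11900 / 0.98820 = 1.132362
r = 1.132362 − 1 = 13.2362%, i.e. 13.24%.

13.24%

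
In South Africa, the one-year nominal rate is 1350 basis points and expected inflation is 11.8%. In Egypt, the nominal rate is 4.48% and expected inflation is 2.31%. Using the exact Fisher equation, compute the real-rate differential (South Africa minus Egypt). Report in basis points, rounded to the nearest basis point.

-60 basis points

South Africa: (1 + 0.1350)/(1 + 0.1180) − 1 = 1.5206%
Egypt: (1 + 0.0448)/(1 + 0.0231) − 1 = 2.1210%
Differential = 1.5206% − 2.1210% = -0.6004% → -60 basis points.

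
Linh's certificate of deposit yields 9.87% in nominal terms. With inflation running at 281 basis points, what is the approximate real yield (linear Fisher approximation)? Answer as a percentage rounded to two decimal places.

r ≈ i − π = 9.87% − 2.81% = 7.06%.

7.06%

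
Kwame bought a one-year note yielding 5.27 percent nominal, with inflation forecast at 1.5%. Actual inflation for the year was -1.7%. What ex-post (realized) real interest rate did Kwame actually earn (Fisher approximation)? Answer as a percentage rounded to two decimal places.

6.97%

Ex-post: 5.27% − (-1.7%) = 6.970%
So the realized real rate is 6.97%.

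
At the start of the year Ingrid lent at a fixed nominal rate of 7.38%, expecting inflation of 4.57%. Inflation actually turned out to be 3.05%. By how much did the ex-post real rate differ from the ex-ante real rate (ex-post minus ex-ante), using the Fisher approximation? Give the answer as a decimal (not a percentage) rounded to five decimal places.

0.01520

Ex-ante: 7.38% − 4.57% = 2.810%
Ex-post: 7.38% − 3.05% = 4.330%
Difference (ex-post − ex-ante) = 1.5200% → 0.01520.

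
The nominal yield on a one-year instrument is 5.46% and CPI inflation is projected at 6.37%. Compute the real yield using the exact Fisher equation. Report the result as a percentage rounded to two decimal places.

-0.86%

1 + r = 1.05460 / 1.06370 = 0.991445
r = 0.991445 − 1 = -0.8555%, i.e. -0.86%.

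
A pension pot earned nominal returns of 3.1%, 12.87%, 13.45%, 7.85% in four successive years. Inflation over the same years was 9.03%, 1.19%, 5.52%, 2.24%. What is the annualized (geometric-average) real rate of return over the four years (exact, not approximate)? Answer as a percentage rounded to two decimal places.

Nominal growth factor = 1.0310 × 1.1287 × 1.1345 × 1.0785 = 1.42384213
Price-level growth factor = 1.0903 × 1.0119 × 1.0552 × 1.0224 = 1.19025285
Real growth factor = 1.42384213 / 1.19025285 = 1.19625181
Annualized real rate = 1.19625181^(1/4) − 1 = 4.5817% → 4.58%.

4.58%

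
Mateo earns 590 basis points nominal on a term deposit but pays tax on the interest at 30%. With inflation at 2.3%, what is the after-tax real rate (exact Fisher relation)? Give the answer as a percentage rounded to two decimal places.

After-tax nominal return = 5.9% × (1 − 0.3) = 4.1300%.
1 + r = 1.04130 / 1.02300 = 1.017889
After-tax real rate = 1.017889 − 1 → 1.79%.

1.79%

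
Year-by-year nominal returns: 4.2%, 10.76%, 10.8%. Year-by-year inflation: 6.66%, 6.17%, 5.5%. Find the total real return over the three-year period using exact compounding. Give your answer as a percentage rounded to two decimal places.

7.04%

Nominal growth factor = 1.0420 × 1.1076 × 1.1080 = 1.278764
Price-level growth factor = 1.0666 × 1.0617 × 1.0550 = 1.194692
Real growth factor = 1.278764 / 1.194692 = 1.070372
Total real return = 1.070372 − 1 → 7.04%.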